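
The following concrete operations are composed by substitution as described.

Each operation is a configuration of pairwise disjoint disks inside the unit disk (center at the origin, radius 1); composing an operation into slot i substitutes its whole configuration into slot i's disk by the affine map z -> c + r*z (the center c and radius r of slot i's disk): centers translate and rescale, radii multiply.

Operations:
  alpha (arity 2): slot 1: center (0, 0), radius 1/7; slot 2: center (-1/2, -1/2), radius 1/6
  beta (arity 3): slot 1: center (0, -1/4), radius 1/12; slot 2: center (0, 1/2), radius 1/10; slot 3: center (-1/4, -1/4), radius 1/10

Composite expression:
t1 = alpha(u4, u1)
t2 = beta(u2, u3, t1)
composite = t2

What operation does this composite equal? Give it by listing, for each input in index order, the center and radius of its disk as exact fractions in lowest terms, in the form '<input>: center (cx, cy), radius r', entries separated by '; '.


u1: center (-3/10, -3/10), radius 1/60; u2: center (0, -1/4), radius 1/12; u3: center (0, 1/2), radius 1/10; u4: center (-1/4, -1/4), radius 1/70


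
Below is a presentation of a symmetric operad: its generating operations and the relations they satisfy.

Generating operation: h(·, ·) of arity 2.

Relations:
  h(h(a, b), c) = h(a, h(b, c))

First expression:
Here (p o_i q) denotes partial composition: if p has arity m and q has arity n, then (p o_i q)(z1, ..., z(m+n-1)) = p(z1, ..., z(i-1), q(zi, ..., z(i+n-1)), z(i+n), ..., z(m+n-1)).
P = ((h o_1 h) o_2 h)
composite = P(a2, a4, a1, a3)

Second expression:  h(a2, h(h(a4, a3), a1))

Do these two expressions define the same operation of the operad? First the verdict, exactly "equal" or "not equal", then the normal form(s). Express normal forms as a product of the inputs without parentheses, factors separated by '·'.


Normal form of the first expression: a2 · a4 · a1 · a3
Normal form of the second expression: a2 · a4 · a3 · a1
The forms do not match — not equal.

not equal; first: a2 · a4 · a1 · a3; second: a2 · a4 · a3 · a1


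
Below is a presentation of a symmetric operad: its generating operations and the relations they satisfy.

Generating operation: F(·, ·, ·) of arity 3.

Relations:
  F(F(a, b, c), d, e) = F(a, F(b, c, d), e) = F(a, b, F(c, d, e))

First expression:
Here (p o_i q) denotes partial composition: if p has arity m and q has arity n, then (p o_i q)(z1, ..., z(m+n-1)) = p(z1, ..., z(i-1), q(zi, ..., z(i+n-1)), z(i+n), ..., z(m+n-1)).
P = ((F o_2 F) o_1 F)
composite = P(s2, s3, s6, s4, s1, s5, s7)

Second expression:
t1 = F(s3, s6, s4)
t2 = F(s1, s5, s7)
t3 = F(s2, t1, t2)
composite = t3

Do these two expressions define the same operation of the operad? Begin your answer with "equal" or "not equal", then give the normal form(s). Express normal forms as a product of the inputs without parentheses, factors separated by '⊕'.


equal: each reduces to s2 ⊕ s3 ⊕ s6 ⊕ s4 ⊕ s1 ⊕ s5 ⊕ s7

The first expression reduces to s2 ⊕ s3 ⊕ s6 ⊕ s4 ⊕ s1 ⊕ s5 ⊕ s7
The second expression reduces to s2 ⊕ s3 ⊕ s6 ⊕ s4 ⊕ s1 ⊕ s5 ⊕ s7
Same normal form: equal.


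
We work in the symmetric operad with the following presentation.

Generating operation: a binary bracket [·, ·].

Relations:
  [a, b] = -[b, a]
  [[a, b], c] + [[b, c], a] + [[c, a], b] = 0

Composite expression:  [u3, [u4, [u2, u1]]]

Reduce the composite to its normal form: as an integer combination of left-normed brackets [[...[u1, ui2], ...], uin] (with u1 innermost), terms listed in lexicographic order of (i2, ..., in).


A multilinear Lie element is pinned by u1-initial words (u1 innermost).
Composite bracket: [u3, [u4, [u2, u1]]]
The bracket unfolds into 8 signed words via [a, b] = ab - ba (2^3 = 8).
Only words starting with u1 matter:
  from u1u2u4u3, sign -1: term -[[[u1, u2], u4], u3]

-[[[u1, u2], u4], u3]


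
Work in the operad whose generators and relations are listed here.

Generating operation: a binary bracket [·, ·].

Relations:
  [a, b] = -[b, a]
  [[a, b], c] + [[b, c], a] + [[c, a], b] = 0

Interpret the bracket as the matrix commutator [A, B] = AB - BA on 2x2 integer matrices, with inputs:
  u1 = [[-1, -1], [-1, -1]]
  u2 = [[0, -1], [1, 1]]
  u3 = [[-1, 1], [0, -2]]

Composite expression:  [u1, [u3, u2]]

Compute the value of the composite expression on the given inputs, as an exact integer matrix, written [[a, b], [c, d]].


[[1, 2], [-2, -1]]


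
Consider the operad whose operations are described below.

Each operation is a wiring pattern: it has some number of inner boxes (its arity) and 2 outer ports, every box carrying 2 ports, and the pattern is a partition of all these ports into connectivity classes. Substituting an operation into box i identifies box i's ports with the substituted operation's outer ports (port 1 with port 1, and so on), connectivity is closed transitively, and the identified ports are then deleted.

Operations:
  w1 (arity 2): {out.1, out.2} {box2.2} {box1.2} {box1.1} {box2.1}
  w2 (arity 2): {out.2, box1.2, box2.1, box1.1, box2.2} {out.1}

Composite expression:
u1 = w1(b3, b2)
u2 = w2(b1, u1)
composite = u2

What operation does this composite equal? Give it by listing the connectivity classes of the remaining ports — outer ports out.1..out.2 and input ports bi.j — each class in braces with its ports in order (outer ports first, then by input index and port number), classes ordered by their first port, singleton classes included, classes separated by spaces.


{out.1} {out.2, b1.1, b1.2} {b2.1} {b2.2} {b3.1} {b3.2}

Substituting into w2 glues patterns; closure does the rest.
after w1, the pattern on (b3, b2) reads {out.1, out.2} {b2.1} {b2.2} {b3.1} {b3.2} (out.j = its outer ports)
after w2, the pattern on (b1, b3, b2) reads {out.1} {out.2, b1.1, b1.2} {b2.1} {b2.2} {b3.1} {b3.2} (out.j = its outer ports)


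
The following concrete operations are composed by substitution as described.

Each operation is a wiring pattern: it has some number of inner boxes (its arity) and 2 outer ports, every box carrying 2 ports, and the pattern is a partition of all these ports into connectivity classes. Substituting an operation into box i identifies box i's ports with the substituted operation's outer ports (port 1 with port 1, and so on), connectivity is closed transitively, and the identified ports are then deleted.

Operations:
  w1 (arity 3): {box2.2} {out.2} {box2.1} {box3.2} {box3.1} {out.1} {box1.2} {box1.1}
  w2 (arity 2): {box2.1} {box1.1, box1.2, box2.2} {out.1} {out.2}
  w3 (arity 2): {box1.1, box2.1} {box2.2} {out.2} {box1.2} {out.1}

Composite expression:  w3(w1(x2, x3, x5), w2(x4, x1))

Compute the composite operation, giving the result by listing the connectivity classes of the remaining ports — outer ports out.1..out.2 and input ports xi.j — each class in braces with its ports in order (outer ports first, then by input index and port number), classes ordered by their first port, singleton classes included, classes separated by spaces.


{out.1} {out.2} {x1.1} {x1.2, x4.1, x4.2} {x2.1} {x2.2} {x3.1} {x3.2} {x5.1} {x5.2}

Treat the ports identified at w3 as solder joints: merge, then drop.
composing w1 on (x2, x3, x5), with out.j its own outer ports: {out.1} {out.2} {x2.1} {x2.2} {x3.1} {x3.2} {x5.1} {x5.2}
composing w2 on (x4, x1), with out.j its own outer ports: {out.1} {out.2} {x1.1} {x1.2, x4.1, x4.2}
composing w3 on (x2, x3, x5, x4, x1), with out.j its own outer ports: {out.1} {out.2} {x1.1} {x1.2, x4.1, x4.2} {x2.1} {x2.2} {x3.1} {x3.2} {x5.1} {x5.2}


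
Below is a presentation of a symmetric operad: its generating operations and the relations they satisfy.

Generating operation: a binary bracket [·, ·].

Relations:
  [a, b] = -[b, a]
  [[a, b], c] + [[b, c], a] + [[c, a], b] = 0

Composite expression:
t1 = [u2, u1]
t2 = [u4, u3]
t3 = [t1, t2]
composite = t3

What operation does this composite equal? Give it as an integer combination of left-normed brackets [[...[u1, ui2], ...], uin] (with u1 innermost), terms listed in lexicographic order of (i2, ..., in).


[[[u1, u2], u3], u4] - [[[u1, u2], u4], u3]

Left-normed coefficients sit on the u1-initial expansion words.
Composite bracket: [[u2, u1], [u4, u3]]
Full expansion: 8 signed words from ab - ba (2^3 = 8).
Collect the words opening with u1:
  word u1u2u3u4 has sign +1, contributing +[[[u1, u2], u3], u4]
  word u1u2u4u3 has sign -1, contributing -[[[u1, u2], u4], u3]


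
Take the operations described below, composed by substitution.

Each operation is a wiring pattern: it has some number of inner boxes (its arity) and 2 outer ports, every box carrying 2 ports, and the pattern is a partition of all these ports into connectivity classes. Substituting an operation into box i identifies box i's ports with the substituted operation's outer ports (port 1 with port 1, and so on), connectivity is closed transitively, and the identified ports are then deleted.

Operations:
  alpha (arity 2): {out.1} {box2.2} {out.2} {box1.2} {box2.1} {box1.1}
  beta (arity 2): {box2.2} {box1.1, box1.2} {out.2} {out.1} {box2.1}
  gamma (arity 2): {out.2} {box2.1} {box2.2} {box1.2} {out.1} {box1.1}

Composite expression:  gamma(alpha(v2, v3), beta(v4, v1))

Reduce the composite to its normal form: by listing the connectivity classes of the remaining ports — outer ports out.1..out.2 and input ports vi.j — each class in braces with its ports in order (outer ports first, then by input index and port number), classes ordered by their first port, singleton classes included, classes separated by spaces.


Substituting into gamma glues patterns; closure does the rest.
alpha over (v2, v3) gives {out.1} {out.2} {v2.1} {v2.2} {v3.1} {v3.2}, out.j being that stage's outer ports
beta over (v4, v1) gives {out.1} {out.2} {v1.1} {v1.2} {v4.1, v4.2}, out.j being that stage's outer ports
gamma over (v2, v3, v4, v1) gives {out.1} {out.2} {v1.1} {v1.2} {v2.1} {v2.2} {v3.1} {v3.2} {v4.1, v4.2}, out.j being that stage's outer ports

{out.1} {out.2} {v1.1} {v1.2} {v2.1} {v2.2} {v3.1} {v3.2} {v4.1, v4.2}


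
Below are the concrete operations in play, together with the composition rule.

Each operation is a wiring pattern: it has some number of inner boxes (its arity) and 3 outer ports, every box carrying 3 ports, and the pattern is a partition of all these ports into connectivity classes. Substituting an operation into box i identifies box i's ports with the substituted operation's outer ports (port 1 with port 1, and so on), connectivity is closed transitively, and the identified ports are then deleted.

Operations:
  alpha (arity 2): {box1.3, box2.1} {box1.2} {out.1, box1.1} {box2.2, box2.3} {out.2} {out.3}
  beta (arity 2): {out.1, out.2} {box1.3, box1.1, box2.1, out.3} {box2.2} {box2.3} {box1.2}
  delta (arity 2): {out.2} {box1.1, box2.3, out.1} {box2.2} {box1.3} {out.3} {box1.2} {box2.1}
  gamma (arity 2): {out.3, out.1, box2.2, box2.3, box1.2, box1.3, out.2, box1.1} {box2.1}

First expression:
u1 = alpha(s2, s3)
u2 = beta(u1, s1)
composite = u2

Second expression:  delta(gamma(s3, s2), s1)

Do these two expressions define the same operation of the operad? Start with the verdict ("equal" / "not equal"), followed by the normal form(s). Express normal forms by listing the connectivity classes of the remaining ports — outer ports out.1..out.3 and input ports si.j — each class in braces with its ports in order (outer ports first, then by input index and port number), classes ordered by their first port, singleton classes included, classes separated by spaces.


not equal; first: {out.1, out.2} {out.3, s1.1, s2.1} {s1.2} {s1.3} {s2.2} {s2.3, s3.1} {s3.2, s3.3}; second: {out.1, s1.3, s2.2, s2.3, s3.1, s3.2, s3.3} {out.2} {out.3} {s1.1} {s1.2} {s2.1}

The first expression reduces to {out.1, out.2} {out.3, s1.1, s2.1} {s1.2} {s1.3} {s2.2} {s2.3, s3.1} {s3.2, s3.3}
The second expression reduces to {out.1, s1.3, s2.2, s2.3, s3.1, s3.2, s3.3} {out.2} {out.3} {s1.1} {s1.2} {s2.1}
No match — not equal.


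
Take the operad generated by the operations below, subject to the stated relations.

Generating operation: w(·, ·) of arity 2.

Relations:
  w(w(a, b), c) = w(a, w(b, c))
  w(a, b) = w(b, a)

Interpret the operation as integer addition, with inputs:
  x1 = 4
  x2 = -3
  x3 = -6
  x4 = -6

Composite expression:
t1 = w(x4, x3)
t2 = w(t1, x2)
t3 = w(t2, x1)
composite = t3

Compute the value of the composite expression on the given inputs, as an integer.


-11

w(x4, x3) = -12
w(w(x4, x3), x2) = -15
w(w(w(x4, x3), x2), x1) = -11


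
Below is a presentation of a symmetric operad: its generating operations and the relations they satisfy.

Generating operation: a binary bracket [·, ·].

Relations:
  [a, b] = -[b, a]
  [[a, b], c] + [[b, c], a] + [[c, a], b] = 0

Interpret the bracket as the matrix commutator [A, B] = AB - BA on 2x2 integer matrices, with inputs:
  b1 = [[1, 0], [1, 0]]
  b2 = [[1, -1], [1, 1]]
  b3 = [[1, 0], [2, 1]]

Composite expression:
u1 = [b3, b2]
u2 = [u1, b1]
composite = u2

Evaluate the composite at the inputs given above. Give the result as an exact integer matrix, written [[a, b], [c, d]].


[b3, b2] = [[2, 0], [0, -2]]
[[b3, b2], b1] = [[0, 0], [-4, 0]]

[[0, 0], [-4, 0]]


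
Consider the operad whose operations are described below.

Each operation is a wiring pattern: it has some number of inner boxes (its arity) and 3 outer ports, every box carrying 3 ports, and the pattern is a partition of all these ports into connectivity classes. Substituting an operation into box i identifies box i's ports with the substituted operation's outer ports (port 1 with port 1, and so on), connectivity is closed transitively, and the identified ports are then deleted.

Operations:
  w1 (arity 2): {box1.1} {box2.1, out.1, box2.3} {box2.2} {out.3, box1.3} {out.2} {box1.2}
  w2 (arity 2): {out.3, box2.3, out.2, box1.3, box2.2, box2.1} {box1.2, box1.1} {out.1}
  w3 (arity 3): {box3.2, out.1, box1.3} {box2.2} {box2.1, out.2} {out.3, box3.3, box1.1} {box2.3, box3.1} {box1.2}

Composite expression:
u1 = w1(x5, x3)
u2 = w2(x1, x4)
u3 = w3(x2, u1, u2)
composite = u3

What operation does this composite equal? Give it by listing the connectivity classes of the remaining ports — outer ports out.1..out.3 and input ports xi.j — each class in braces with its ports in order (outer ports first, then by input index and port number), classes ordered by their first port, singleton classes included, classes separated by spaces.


{out.1, out.3, x1.3, x2.1, x2.3, x4.1, x4.2, x4.3} {out.2, x3.1, x3.3} {x1.1, x1.2} {x2.2} {x3.2} {x5.1} {x5.2} {x5.3}

Substituting into w3 glues patterns; closure does the rest.
the subtree at w1 composes to {out.1, x3.1, x3.3} {out.2} {out.3, x5.3} {x3.2} {x5.1} {x5.2} on (x5, x3); out.j = own outer ports
the subtree at w2 composes to {out.1} {out.2, out.3, x1.3, x4.1, x4.2, x4.3} {x1.1, x1.2} on (x1, x4); out.j = own outer ports
the subtree at w3 composes to {out.1, out.3, x1.3, x2.1, x2.3, x4.1, x4.2, x4.3} {out.2, x3.1, x3.3} {x1.1, x1.2} {x2.2} {x3.2} {x5.1} {x5.2} {x5.3} on (x2, x5, x3, x1, x4); out.j = own outer ports


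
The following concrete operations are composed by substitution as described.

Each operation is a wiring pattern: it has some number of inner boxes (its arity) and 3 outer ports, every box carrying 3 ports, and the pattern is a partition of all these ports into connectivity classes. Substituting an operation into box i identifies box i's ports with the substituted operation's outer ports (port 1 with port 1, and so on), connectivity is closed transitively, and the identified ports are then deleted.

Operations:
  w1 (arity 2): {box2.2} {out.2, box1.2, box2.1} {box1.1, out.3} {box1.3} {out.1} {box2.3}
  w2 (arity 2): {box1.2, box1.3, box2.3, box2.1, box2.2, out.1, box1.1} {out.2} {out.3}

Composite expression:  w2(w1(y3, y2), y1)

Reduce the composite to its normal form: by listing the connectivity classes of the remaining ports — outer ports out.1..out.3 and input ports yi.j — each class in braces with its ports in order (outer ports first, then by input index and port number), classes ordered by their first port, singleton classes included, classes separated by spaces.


Substituting into w2 glues patterns; closure does the rest.
after w1, the pattern on (y3, y2) reads {out.1} {out.2, y2.1, y3.2} {out.3, y3.1} {y2.2} {y2.3} {y3.3} (out.j = its outer ports)
after w2, the pattern on (y3, y2, y1) reads {out.1, y1.1, y1.2, y1.3, y2.1, y3.1, y3.2} {out.2} {out.3} {y2.2} {y2.3} {y3.3} (out.j = its outer ports)

{out.1, y1.1, y1.2, y1.3, y2.1, y3.1, y3.2} {out.2} {out.3} {y2.2} {y2.3} {y3.3}


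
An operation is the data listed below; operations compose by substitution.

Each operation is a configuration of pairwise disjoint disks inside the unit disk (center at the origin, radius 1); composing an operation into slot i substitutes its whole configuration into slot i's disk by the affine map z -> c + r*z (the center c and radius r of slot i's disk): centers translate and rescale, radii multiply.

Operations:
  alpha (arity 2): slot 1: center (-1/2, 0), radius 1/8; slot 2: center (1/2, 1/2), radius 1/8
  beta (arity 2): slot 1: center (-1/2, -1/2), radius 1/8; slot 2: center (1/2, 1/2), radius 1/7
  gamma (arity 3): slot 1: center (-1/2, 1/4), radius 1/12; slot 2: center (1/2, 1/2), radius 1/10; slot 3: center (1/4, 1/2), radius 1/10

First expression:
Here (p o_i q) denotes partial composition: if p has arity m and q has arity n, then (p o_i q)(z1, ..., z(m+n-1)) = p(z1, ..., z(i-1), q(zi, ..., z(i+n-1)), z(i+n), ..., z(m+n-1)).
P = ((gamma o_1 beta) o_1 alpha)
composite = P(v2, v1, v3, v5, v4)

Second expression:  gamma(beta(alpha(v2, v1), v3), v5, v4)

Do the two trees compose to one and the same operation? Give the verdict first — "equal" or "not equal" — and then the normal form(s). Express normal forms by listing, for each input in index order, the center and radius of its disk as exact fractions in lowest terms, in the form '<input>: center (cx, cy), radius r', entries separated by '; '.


The first composite normalizes to v1: center (-103/192, 41/192), radius 1/768; v2: center (-35/64, 5/24), radius 1/768; v3: center (-11/24, 7/24), radius 1/84; v4: center (1/4, 1/2), radius 1/10; v5: center (1/2, 1/2), radius 1/10
The second composite normalizes to v1: center (-103/192, 41/192), radius 1/768; v2: center (-35/64, 5/24), radius 1/768; v3: center (-11/24, 7/24), radius 1/84; v4: center (1/4, 1/2), radius 1/10; v5: center (1/2, 1/2), radius 1/10
The forms coincide; equal.

equal; the common form is v1: center (-103/192, 41/192), radius 1/768; v2: center (-35/64, 5/24), radius 1/768; v3: center (-11/24, 7/24), radius 1/84; v4: center (1/4, 1/2), radius 1/10; v5: center (1/2, 1/2), radius 1/10


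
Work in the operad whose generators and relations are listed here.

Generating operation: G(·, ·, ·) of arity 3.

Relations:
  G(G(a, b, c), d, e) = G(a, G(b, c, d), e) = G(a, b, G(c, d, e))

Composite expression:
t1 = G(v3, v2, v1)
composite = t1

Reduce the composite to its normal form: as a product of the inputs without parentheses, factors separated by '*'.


v3 * v2 * v1

All parenthesizations of G agree; list the v-inputs left to right.
G(v3, v2, v1) spells out as v3 * v2 * v1


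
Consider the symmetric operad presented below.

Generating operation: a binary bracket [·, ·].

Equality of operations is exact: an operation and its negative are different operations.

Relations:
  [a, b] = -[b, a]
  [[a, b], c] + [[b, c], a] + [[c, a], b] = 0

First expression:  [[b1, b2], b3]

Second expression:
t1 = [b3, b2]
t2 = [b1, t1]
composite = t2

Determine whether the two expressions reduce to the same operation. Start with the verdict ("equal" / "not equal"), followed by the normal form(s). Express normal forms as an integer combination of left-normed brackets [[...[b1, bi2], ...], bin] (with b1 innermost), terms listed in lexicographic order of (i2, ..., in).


In normal form, the first expression is [[b1, b2], b3]
In normal form, the second expression is -[[b1, b2], b3] + [[b1, b3], b2]
Different reductions; not equal.

not equal; the first gives [[b1, b2], b3] and the second -[[b1, b2], b3] + [[b1, b3], b2]


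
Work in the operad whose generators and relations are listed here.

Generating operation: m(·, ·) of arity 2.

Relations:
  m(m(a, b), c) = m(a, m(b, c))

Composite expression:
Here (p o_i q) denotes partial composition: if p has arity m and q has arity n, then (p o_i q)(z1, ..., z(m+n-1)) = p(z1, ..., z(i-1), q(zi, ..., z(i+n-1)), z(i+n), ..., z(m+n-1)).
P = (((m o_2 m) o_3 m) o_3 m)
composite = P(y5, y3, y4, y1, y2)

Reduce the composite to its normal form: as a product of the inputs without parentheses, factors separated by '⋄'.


y5 ⋄ y3 ⋄ y4 ⋄ y1 ⋄ y2

All parenthesizations of m agree; list the y-inputs left to right.
m(y4, y1) spells out as y4 ⋄ y1
m(m(y4, y1), y2) spells out as y4 ⋄ y1 ⋄ y2
m(y3, m(m(y4, y1), y2)) spells out as y3 ⋄ y4 ⋄ y1 ⋄ y2
m(y5, m(y3, m(m(y4, y1), y2))) spells out as y5 ⋄ y3 ⋄ y4 ⋄ y1 ⋄ y2


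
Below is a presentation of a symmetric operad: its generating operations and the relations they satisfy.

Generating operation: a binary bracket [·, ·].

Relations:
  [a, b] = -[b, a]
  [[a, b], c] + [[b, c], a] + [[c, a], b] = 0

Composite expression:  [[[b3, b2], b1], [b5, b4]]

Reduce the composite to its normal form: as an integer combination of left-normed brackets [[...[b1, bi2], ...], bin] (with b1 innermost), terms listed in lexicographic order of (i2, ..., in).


In the tensor algebra, words opening b1 carry the b1-anchored form.
Composite bracket: [[[b3, b2], b1], [b5, b4]]
The bracket unfolds into 16 signed words via [a, b] = ab - ba (2^4 = 16).
The b1-initial words carry the normal form:
  sign of b1b2b3b4b5 is -1, so it contributes -[[[[b1, b2], b3], b4], b5]
  sign of b1b2b3b5b4 is +1, so it contributes +[[[[b1, b2], b3], b5], b4]
  sign of b1b3b2b4b5 is +1, so it contributes +[[[[b1, b3], b2], b4], b5]
  sign of b1b3b2b5b4 is -1, so it contributes -[[[[b1, b3], b2], b5], b4]

-[[[[b1, b2], b3], b4], b5] + [[[[b1, b2], b3], b5], b4] + [[[[b1, b3], b2], b4], b5] - [[[[b1, b3], b2], b5], b4]


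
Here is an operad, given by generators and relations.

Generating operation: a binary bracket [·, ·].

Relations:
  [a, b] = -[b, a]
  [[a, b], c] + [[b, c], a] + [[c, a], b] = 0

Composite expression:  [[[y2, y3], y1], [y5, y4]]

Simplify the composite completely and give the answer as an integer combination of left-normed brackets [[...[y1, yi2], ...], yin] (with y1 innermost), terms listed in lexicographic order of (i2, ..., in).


A multilinear Lie element is pinned by y1-initial words (y1 innermost).
Composite bracket: [[[y2, y3], y1], [y5, y4]]
Under [a, b] = ab - ba we get 16 signed associative words (2^4 = 16).
Collect the words opening with y1:
  sign of y1y2y3y4y5 is +1, so it contributes +[[[[y1, y2], y3], y4], y5]
  sign of y1y2y3y5y4 is -1, so it contributes -[[[[y1, y2], y3], y5], y4]
  sign of y1y3y2y4y5 is -1, so it contributes -[[[[y1, y3], y2], y4], y5]
  sign of y1y3y2y5y4 is +1, so it contributes +[[[[y1, y3], y2], y5], y4]

[[[[y1, y2], y3], y4], y5] - [[[[y1, y2], y3], y5], y4] - [[[[y1, y3], y2], y4], y5] + [[[[y1, y3], y2], y5], y4]


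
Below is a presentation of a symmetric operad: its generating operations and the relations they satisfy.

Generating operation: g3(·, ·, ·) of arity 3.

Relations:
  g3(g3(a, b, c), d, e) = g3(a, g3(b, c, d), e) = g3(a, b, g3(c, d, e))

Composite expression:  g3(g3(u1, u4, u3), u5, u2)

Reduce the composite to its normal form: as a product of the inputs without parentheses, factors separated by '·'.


All parenthesizations of g3 agree; list the u-inputs left to right.
g3(u1, u4, u3) unparenthesizes to u1 · u4 · u3
g3(g3(u1, u4, u3), u5, u2) unparenthesizes to u1 · u4 · u3 · u5 · u2

u1 · u4 · u3 · u5 · u2


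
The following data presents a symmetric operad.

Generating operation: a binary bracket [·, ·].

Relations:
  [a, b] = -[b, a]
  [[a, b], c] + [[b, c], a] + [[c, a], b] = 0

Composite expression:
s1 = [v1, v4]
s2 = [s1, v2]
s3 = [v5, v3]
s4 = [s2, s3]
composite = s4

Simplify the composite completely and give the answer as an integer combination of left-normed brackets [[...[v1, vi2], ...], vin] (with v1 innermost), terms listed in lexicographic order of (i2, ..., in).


Expand each bracket as ab - ba; the v1-initial words give the coefficients.
Composite bracket: [[[v1, v4], v2], [v5, v3]]
Each bracket splits as ab - ba, giving 16 signed words (2^4 = 16).
Words beginning with v1 determine it all:
  the word v1v4v2v3v5 carries sign -1 and contributes -[[[[v1, v4], v2], v3], v5]
  the word v1v4v2v5v3 carries sign +1 and contributes +[[[[v1, v4], v2], v5], v3]

-[[[[v1, v4], v2], v3], v5] + [[[[v1, v4], v2], v5], v3]


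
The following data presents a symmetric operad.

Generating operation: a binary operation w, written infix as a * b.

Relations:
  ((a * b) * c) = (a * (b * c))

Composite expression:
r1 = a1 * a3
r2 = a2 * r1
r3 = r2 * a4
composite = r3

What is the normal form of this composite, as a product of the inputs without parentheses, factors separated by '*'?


a2 * a1 * a3 * a4


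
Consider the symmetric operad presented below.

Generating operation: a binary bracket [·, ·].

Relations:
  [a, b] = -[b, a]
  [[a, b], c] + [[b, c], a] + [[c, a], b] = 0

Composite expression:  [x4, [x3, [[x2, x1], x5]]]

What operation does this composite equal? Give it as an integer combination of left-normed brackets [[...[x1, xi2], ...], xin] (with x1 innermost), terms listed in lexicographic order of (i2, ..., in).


-[[[[x1, x2], x5], x3], x4]

Expand each bracket as ab - ba; the x1-initial words give the coefficients.
Composite bracket: [x4, [x3, [[x2, x1], x5]]]
Each bracket splits as ab - ba, giving 16 signed words (2^4 = 16).
Only words starting with x1 matter:
  word x1x2x5x3x4 has sign -1, contributing -[[[[x1, x2], x5], x3], x4]


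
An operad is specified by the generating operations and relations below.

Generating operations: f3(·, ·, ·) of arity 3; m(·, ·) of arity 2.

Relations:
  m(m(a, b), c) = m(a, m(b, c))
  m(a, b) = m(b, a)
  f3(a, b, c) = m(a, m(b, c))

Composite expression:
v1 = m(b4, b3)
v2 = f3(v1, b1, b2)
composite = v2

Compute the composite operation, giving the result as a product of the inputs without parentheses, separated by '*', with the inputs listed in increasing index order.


b1 * b2 * b3 * b4

With f3 associative and commutative, the b-input set is all that matters.
m(b4, b3) unparenthesizes to b4 * b3
f3(m(b4, b3), b1, b2) unparenthesizes to b4 * b3 * b1 * b2
rearranged into index order: b1 * b2 * b3 * b4


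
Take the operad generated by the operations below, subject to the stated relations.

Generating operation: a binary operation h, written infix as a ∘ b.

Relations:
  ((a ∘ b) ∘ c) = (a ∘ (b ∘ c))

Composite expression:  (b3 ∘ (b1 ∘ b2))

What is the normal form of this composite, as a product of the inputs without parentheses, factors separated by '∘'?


b3 ∘ b1 ∘ b2


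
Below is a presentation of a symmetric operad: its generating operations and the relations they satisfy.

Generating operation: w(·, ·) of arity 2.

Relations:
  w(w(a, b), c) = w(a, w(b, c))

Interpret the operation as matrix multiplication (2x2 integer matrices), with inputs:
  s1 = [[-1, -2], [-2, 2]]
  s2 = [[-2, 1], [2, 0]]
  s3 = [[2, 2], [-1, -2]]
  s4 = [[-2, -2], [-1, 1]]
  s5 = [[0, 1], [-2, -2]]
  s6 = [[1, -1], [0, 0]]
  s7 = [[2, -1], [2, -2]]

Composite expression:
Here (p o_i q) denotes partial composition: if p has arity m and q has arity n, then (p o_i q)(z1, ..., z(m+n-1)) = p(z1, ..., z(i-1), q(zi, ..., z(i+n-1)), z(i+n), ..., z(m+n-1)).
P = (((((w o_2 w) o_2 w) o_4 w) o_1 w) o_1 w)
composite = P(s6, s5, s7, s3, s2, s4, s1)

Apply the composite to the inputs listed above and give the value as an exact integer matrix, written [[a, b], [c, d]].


[[68, 112], [0, 0]]

w(s6, s5) = [[2, 3], [0, 0]]
w(w(s6, s5), s7) = [[10, -8], [0, 0]]
w(s3, s2) = [[0, 2], [-2, -1]]
w(s4, s1) = [[6, 0], [-1, 4]]
w(w(s3, s2), w(s4, s1)) = [[-2, 8], [-11, -4]]
w(w(w(s6, s5), s7), w(w(s3, s2), w(s4, s1))) = [[68, 112], [0, 0]]


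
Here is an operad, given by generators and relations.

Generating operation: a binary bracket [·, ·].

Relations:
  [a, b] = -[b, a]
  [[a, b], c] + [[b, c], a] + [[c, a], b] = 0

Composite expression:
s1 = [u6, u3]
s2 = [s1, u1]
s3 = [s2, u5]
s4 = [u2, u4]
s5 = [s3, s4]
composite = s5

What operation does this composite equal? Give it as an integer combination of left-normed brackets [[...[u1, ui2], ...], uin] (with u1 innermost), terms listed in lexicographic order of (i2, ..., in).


A multilinear Lie element is pinned by u1-initial words (u1 innermost).
Composite bracket: [[[[u6, u3], u1], u5], [u2, u4]]
Under [a, b] = ab - ba we get 32 signed associative words (2^5 = 32).
The u1-initial words carry the normal form:
  word u1u3u6u5u2u4 has sign +1, contributing +[[[[[u1, u3], u6], u5], u2], u4]
  word u1u3u6u5u4u2 has sign -1, contributing -[[[[[u1, u3], u6], u5], u4], u2]
  word u1u6u3u5u2u4 has sign -1, contributing -[[[[[u1, u6], u3], u5], u2], u4]
  word u1u6u3u5u4u2 has sign +1, contributing +[[[[[u1, u6], u3], u5], u4], u2]

[[[[[u1, u3], u6], u5], u2], u4] - [[[[[u1, u3], u6], u5], u4], u2] - [[[[[u1, u6], u3], u5], u2], u4] + [[[[[u1, u6], u3], u5], u4], u2]


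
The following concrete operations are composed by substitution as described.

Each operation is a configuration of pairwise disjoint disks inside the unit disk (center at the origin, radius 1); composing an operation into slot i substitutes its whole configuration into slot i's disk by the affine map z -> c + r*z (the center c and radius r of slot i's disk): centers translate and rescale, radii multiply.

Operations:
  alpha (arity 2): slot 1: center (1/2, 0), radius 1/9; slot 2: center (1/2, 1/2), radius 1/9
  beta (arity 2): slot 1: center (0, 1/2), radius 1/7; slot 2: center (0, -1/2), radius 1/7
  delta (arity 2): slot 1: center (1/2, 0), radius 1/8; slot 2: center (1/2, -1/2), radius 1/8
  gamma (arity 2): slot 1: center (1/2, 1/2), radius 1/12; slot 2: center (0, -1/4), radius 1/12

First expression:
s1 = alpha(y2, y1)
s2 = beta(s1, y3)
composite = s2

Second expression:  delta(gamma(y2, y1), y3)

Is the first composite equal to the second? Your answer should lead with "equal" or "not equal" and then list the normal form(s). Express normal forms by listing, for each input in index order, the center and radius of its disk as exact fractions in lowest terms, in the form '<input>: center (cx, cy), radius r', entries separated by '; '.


not equal; the first gives y1: center (1/14, 4/7), radius 1/63; y2: center (1/14, 1/2), radius 1/63; y3: center (0, -1/2), radius 1/7 and the second y1: center (1/2, -1/32), radius 1/96; y2: center (9/16, 1/16), radius 1/96; y3: center (1/2, -1/2), radius 1/8

Reducing the first expression gives y1: center (1/14, 4/7), radius 1/63; y2: center (1/14, 1/2), radius 1/63; y3: center (0, -1/2), radius 1/7
Reducing the second expression gives y1: center (1/2, -1/32), radius 1/96; y2: center (9/16, 1/16), radius 1/96; y3: center (1/2, -1/2), radius 1/8
Different reductions; not equal.


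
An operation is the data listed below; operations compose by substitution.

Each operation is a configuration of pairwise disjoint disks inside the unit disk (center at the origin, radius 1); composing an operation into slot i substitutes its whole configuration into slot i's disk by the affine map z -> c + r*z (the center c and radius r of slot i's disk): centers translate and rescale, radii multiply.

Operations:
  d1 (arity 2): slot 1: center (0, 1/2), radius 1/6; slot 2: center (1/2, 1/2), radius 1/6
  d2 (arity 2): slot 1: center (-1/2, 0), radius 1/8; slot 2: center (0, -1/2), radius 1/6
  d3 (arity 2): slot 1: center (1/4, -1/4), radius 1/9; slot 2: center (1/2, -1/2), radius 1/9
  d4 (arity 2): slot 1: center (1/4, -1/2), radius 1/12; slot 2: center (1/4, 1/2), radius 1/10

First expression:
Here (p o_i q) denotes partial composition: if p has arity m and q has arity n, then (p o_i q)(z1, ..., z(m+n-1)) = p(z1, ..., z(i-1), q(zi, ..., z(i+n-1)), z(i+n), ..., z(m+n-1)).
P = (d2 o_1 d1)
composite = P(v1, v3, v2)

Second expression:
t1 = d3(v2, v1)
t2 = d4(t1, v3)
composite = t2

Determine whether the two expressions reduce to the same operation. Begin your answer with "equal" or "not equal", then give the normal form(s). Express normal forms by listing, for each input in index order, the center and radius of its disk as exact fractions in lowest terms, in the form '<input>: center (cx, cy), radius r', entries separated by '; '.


Normal form of the first expression: v1: center (-1/2, 1/16), radius 1/48; v2: center (0, -1/2), radius 1/6; v3: center (-7/16, 1/16), radius 1/48
Normal form of the second expression: v1: center (7/24, -13/24), radius 1/108; v2: center (13/48, -25/48), radius 1/108; v3: center (1/4, 1/2), radius 1/10
They disagree, so not equal.

not equal: they reduce to v1: center (-1/2, 1/16), radius 1/48; v2: center (0, -1/2), radius 1/6; v3: center (-7/16, 1/16), radius 1/48 and v1: center (7/24, -13/24), radius 1/108; v2: center (13/48, -25/48), radius 1/108; v3: center (1/4, 1/2), radius 1/10


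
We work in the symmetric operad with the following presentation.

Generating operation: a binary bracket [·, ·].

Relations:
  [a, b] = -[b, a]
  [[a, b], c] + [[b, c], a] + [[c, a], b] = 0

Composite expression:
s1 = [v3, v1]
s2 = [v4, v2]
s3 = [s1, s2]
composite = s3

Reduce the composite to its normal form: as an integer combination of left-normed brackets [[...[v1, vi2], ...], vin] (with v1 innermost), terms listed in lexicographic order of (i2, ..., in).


[[[v1, v3], v2], v4] - [[[v1, v3], v4], v2]

Expand each bracket as ab - ba; the v1-initial words give the coefficients.
Composite bracket: [[v3, v1], [v4, v2]]
Applying ab - ba throughout gives 8 signed words (2^3 = 8).
The v1-initial words carry the normal form:
  word v1v3v2v4 has sign +1, contributing +[[[v1, v3], v2], v4]
  word v1v3v4v2 has sign -1, contributing -[[[v1, v3], v4], v2]


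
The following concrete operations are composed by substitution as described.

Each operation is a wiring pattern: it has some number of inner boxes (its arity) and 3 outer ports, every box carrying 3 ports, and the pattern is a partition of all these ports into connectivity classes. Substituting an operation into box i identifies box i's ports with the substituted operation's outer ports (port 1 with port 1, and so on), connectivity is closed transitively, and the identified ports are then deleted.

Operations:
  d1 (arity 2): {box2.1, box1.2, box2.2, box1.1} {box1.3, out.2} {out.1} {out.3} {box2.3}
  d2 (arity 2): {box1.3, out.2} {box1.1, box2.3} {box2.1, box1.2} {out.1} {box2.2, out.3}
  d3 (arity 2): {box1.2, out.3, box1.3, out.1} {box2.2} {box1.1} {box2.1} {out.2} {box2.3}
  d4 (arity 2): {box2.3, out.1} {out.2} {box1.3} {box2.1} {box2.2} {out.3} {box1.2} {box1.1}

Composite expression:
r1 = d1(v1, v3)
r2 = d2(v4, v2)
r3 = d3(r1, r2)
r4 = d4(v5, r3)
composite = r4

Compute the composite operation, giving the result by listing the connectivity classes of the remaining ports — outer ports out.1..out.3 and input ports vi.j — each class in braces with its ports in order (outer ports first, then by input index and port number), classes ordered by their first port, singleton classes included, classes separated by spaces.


{out.1, v1.3} {out.2} {out.3} {v1.1, v1.2, v3.1, v3.2} {v2.1, v4.2} {v2.2} {v2.3, v4.1} {v3.3} {v4.3} {v5.1} {v5.2} {v5.3}

Two ports join when wires chain via d4-identified ports.
through d1, on inputs (v1, v3): {out.1} {out.2, v1.3} {out.3} {v1.1, v1.2, v3.1, v3.2} {v3.3} (out.j = stage outer ports)
through d2, on inputs (v4, v2): {out.1} {out.2, v4.3} {out.3, v2.2} {v2.1, v4.2} {v2.3, v4.1} (out.j = stage outer ports)
through d3, on inputs (v1, v3, v4, v2): {out.1, out.3, v1.3} {out.2} {v1.1, v1.2, v3.1, v3.2} {v2.1, v4.2} {v2.2} {v2.3, v4.1} {v3.3} {v4.3} (out.j = stage outer ports)
through d4, on inputs (v5, v1, v3, v4, v2): {out.1, v1.3} {out.2} {out.3} {v1.1, v1.2, v3.1, v3.2} {v2.1, v4.2} {v2.2} {v2.3, v4.1} {v3.3} {v4.3} {v5.1} {v5.2} {v5.3} (out.j = stage outer ports)


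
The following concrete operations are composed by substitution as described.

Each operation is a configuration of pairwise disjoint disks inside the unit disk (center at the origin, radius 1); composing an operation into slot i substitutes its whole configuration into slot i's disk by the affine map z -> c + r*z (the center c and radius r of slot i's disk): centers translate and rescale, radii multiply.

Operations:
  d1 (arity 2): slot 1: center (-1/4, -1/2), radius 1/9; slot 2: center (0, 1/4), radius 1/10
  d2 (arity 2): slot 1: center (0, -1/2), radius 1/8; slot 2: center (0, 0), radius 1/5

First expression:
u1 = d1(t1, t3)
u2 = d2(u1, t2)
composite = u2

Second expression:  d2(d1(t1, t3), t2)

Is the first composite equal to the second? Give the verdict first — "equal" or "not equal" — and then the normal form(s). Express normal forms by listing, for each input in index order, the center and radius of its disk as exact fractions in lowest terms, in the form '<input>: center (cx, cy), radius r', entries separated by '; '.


The first composite normalizes to t1: center (-1/32, -9/16), radius 1/72; t2: center (0, 0), radius 1/5; t3: center (0, -15/32), radius 1/80
The second composite normalizes to t1: center (-1/32, -9/16), radius 1/72; t2: center (0, 0), radius 1/5; t3: center (0, -15/32), radius 1/80
Identical normal forms: equal.

equal: each reduces to t1: center (-1/32, -9/16), radius 1/72; t2: center (0, 0), radius 1/5; t3: center (0, -15/32), radius 1/80


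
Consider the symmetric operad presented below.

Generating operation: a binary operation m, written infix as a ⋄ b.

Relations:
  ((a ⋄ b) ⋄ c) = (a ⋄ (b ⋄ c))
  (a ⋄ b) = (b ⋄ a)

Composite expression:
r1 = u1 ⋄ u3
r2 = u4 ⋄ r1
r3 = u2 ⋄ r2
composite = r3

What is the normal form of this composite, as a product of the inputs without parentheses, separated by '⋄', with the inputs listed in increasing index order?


u1 ⋄ u2 ⋄ u3 ⋄ u4

Shape and order are irrelevant to m; the u-input set decides.
(u1 ⋄ u3) linearizes to u1 ⋄ u3
(u4 ⋄ (u1 ⋄ u3)) linearizes to u4 ⋄ u1 ⋄ u3
(u2 ⋄ (u4 ⋄ (u1 ⋄ u3))) linearizes to u2 ⋄ u4 ⋄ u1 ⋄ u3
reordering the factors by index: u1 ⋄ u2 ⋄ u3 ⋄ u4


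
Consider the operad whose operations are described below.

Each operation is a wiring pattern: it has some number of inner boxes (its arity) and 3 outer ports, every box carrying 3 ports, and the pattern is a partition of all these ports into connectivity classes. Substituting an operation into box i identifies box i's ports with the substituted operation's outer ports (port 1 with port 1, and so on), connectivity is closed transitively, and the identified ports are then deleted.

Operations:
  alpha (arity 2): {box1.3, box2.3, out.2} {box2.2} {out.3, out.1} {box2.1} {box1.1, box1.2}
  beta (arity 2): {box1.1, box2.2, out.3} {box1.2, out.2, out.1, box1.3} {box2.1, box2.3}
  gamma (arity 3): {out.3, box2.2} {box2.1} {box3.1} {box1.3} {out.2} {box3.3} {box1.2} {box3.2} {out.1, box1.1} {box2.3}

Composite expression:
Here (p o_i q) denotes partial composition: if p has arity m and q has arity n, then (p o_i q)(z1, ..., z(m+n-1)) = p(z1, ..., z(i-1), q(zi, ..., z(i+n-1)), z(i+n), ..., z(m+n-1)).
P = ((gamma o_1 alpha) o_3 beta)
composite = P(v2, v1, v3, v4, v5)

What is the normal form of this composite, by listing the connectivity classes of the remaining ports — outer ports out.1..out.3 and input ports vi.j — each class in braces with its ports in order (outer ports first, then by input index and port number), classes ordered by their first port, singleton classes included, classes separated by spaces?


{out.1} {out.2} {out.3, v3.2, v3.3} {v1.1} {v1.2} {v1.3, v2.3} {v2.1, v2.2} {v3.1, v4.2} {v4.1, v4.3} {v5.1} {v5.2} {v5.3}


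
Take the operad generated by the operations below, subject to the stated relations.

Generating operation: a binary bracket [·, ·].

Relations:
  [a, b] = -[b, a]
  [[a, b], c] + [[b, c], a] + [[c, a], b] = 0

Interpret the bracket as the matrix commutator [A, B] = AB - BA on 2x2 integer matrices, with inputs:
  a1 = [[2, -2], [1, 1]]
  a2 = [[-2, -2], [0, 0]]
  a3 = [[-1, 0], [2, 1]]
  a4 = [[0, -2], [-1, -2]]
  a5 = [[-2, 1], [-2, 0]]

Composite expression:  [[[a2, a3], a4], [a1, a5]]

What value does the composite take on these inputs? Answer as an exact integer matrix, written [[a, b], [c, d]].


[[0, -216], [0, 0]]
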